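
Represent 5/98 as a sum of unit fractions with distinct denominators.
1/20 + 1/980

Greedy algorithm:
5/98: ceiling(98/5) = 20, use 1/20
1/980: ceiling(980/1) = 980, use 1/980
Result: 5/98 = 1/20 + 1/980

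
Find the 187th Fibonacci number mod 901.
659

Matrix identity: Q^n = [[F_(n+1), F_n], [F_n, F_(n-1)]] with Q = [[1,1],[1,0]].
n = 187 = 10111011₂. Square-and-multiply, entries mod 901:
Q^1 = [[1,1],[1,0]]
Q^2 = (Q^1)² = [[2,1],[1,1]]
Q^5 = (Q^2)²·Q = [[8,5],[5,3]]
Q^11 = (Q^5)²·Q = [[144,89],[89,55]]
Q^23 = (Q^11)²·Q = [[417,726],[726,592]]
Q^46 = (Q^23)² = [[888,21],[21,867]]
Q^93 = (Q^46)²·Q = [[524,610],[610,815]]
Q^187 = (Q^93)²·Q = [[242,659],[659,484]]
F_187 mod 901 = Q^187[0][1] = 659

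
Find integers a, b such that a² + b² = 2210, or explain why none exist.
1² + 47² (a=1, b=47)

Factorization: 2210 = 2 × 5 × 13 × 17
By Fermat: n is sum of two squares iff every prime p ≡ 3 (mod 4) appears to even power.
All primes ≡ 3 (mod 4) appear to even power.
Search a = 0, 1, 2, … for 2210 - a² a perfect square: first hit at a = 1: 2210 - 1 = 2209 = 47².
2210 = 1² + 47² = 1 + 2209 ✓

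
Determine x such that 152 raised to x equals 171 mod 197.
32

Baby-step giant-step with step n = ⌈√197⌉ = 15.
Baby steps 152^j mod 197 (j:value) for j=0..14: 0:1, 1:152, 2:55, 3:86, 4:70, 5:2, 6:107, 7:110, 8:172, 9:140, 10:4, 11:17, 12:23, 13:147, 14:83.
Giant-step multiplier: 152^(-15) ≡ 152^(196-15) = 152^181 ≡ 74 (mod 197).
Giant steps γ_i = 171·74^i mod 197: γ_0=171, γ_1=46, γ_2=55 (in table at j=2).
x = i·n + j = 2·15 + 2 = 32.
Check: 152^32 ≡ 171 (mod 197).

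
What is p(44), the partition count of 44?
75175

p(n) counts ways to write n as a sum of positive integers (order ignored).
Euler's pentagonal recurrence: p(k) = p(k-1) + p(k-2) - p(k-5) - p(k-7) + p(k-12) + p(k-15) - ... (offsets j(3j∓1)/2, signs ++--, p(0)=1, p(<0)=0).
DP table for k = 0..43: p(0)=1, p(1)=1, p(2)=2, p(3)=3, p(4)=5, p(5)=7, p(6)=11, p(7)=15, p(8)=22, p(9)=30, p(10)=42, p(11)=56, p(12)=77, p(13)=101, p(14)=135, p(15)=176, p(16)=231, p(17)=297, p(18)=385, p(19)=490, p(20)=627, p(21)=792, p(22)=1002, p(23)=1255, p(24)=1575, p(25)=1958, p(26)=2436, p(27)=3010, p(28)=3718, p(29)=4565, p(30)=5604, p(31)=6842, p(32)=8349, p(33)=10143, p(34)=12310, p(35)=14883, p(36)=17977, p(37)=21637, p(38)=26015, p(39)=31185, p(40)=37338, p(41)=44583, p(42)=53174, p(43)=63261.
Final step: p(44) = p(43) + p(42) - p(39) - p(37) + p(32) + p(29) - p(22) - p(18) + p(9) + p(4)
= 63261 + 53174 - 31185 - 21637 + 8349 + 4565 - 1002 - 385 + 30 + 5
= 75175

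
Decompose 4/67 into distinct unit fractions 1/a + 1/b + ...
1/17 + 1/1139

Greedy algorithm:
4/67: ceiling(67/4) = 17, use 1/17
1/1139: ceiling(1139/1) = 1139, use 1/1139
Result: 4/67 = 1/17 + 1/1139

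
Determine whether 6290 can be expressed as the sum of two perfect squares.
7² + 79² (a=7, b=79)

Factorization: 6290 = 2 × 5 × 17 × 37
By Fermat: n is sum of two squares iff every prime p ≡ 3 (mod 4) appears to even power.
All primes ≡ 3 (mod 4) appear to even power.
Search a = 0, 1, 2, … for 6290 - a² a perfect square: first hit at a = 7: 6290 - 49 = 6241 = 79².
6290 = 7² + 79² = 49 + 6241 ✓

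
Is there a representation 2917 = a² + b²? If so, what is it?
1² + 54² (a=1, b=54)

Factorization: 2917 = 2917
By Fermat: n is sum of two squares iff every prime p ≡ 3 (mod 4) appears to even power.
All primes ≡ 3 (mod 4) appear to even power.
Search a = 0, 1, 2, … for 2917 - a² a perfect square: first hit at a = 1: 2917 - 1 = 2916 = 54².
2917 = 1² + 54² = 1 + 2916 ✓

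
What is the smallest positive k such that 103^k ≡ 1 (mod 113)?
112

113 is prime, so ord(103) divides φ(113) = 112.
Divisors of 112: 1, 2, 4, 7, 8, 14, 16, 28, 56, 112.
Repeated squaring: 103^1 ≡ 103, 103^2 ≡ 100, 103^4 ≡ 56, 103^8 ≡ 85, 103^16 ≡ 106, 103^32 ≡ 49, 103^64 ≡ 28 (mod 113).
Test 103^d mod 113 for each divisor d in increasing order:
103^1 ≡ 103
103^2 ≡ 100
103^4 ≡ 56
103^7 = 103^4·103^2·103^1 ≡ 48
103^8 ≡ 85
103^14 = 103^8·103^4·103^2 ≡ 44
103^16 ≡ 106
103^28 = 103^16·103^8·103^4 ≡ 15
103^56 = 103^32·103^16·103^8 ≡ 112
103^112 = 103^64·103^32·103^16 ≡ 1  ← first divisor giving 1
The order is 112.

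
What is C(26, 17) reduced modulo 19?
0

Using Lucas' theorem:
Write n=26 and k=17 in base 19:
n in base 19: [1, 7]
k in base 19: [0, 17]
C(26,17) mod 19 = ∏ C(n_i, k_i) mod 19
Digit binomials (mod 19): C(1,0) = 1; C(7,17) = 0 (k_i > n_i)
Product: 1 × 0 = 0 ≡ 0 (mod 19)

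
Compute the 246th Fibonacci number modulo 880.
8

Matrix identity: Q^n = [[F_(n+1), F_n], [F_n, F_(n-1)]] with Q = [[1,1],[1,0]].
n = 246 = 11110110₂. Square-and-multiply, entries mod 880:
Q^1 = [[1,1],[1,0]]
Q^3 = (Q^1)²·Q = [[3,2],[2,1]]
Q^7 = (Q^3)²·Q = [[21,13],[13,8]]
Q^15 = (Q^7)²·Q = [[107,610],[610,377]]
Q^30 = (Q^15)² = [[749,440],[440,309]]
Q^61 = (Q^30)²·Q = [[441,441],[441,0]]
Q^123 = (Q^61)²·Q = [[3,2],[2,1]]
Q^246 = (Q^123)² = [[13,8],[8,5]]
F_246 mod 880 = Q^246[0][1] = 8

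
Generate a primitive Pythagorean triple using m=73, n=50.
(2829, 7300, 7829)

Euclid's formula: a = m² - n², b = 2mn, c = m² + n²
m = 73, n = 50
a = 73² - 50² = 5329 - 2500 = 2829
b = 2 × 73 × 50 = 7300
c = 73² + 50² = 5329 + 2500 = 7829
Verification: 2829² + 7300² = 8003241 + 53290000 = 61293241 = 7829² ✓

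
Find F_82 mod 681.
301

Matrix identity: Q^n = [[F_(n+1), F_n], [F_n, F_(n-1)]] with Q = [[1,1],[1,0]].
n = 82 = 1010010₂. Square-and-multiply, entries mod 681:
Q^1 = [[1,1],[1,0]]
Q^2 = (Q^1)² = [[2,1],[1,1]]
Q^5 = (Q^2)²·Q = [[8,5],[5,3]]
Q^10 = (Q^5)² = [[89,55],[55,34]]
Q^20 = (Q^10)² = [[50,636],[636,95]]
Q^41 = (Q^20)²·Q = [[43,439],[439,285]]
Q^82 = (Q^41)² = [[485,301],[301,184]]
F_82 mod 681 = Q^82[0][1] = 301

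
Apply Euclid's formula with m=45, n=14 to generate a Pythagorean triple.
(1829, 1260, 2221)

Euclid's formula: a = m² - n², b = 2mn, c = m² + n²
m = 45, n = 14
a = 45² - 14² = 2025 - 196 = 1829
b = 2 × 45 × 14 = 1260
c = 45² + 14² = 2025 + 196 = 2221
Verification: 1829² + 1260² = 3345241 + 1587600 = 4932841 = 2221² ✓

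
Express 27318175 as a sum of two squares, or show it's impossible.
Not possible

Factorization: 27318175 = 5^2 × 103^3
By Fermat: n is sum of two squares iff every prime p ≡ 3 (mod 4) appears to even power.
Prime(s) ≡ 3 (mod 4) with odd exponent: [(103, 3)]
Therefore 27318175 cannot be expressed as a² + b².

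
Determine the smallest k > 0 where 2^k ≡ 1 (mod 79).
39

79 is prime, so ord(2) divides φ(79) = 78.
Divisors of 78: 1, 2, 3, 6, 13, 26, 39, 78.
Repeated squaring: 2^1 ≡ 2, 2^2 ≡ 4, 2^4 ≡ 16, 2^8 ≡ 19, 2^16 ≡ 45, 2^32 ≡ 50, 2^64 ≡ 51 (mod 79).
Test 2^d mod 79 for each divisor d in increasing order:
2^1 ≡ 2
2^2 ≡ 4
2^3 = 2^2·2^1 ≡ 8
2^6 = 2^4·2^2 ≡ 64
2^13 = 2^8·2^4·2^1 ≡ 55
2^26 = 2^16·2^8·2^2 ≡ 23
2^39 = 2^32·2^4·2^2·2^1 ≡ 1  ← first divisor giving 1
The order is 39.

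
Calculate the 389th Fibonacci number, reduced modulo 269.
36

Matrix identity: Q^n = [[F_(n+1), F_n], [F_n, F_(n-1)]] with Q = [[1,1],[1,0]].
n = 389 = 110000101₂. Square-and-multiply, entries mod 269:
Q^1 = [[1,1],[1,0]]
Q^3 = (Q^1)²·Q = [[3,2],[2,1]]
Q^6 = (Q^3)² = [[13,8],[8,5]]
Q^12 = (Q^6)² = [[233,144],[144,89]]
Q^24 = (Q^12)² = [[243,100],[100,143]]
Q^48 = (Q^24)² = [[185,133],[133,52]]
Q^97 = (Q^48)²·Q = [[45,266],[266,48]]
Q^194 = (Q^97)² = [[151,259],[259,161]]
Q^389 = (Q^194)²·Q = [[144,36],[36,108]]
F_389 mod 269 = Q^389[0][1] = 36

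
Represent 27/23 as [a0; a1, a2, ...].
[1; 5, 1, 3]

Euclidean algorithm steps:
27 = 1 × 23 + 4
23 = 5 × 4 + 3
4 = 1 × 3 + 1
3 = 3 × 1 + 0
Continued fraction: [1; 5, 1, 3]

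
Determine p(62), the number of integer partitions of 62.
1300156

p(n) counts ways to write n as a sum of positive integers (order ignored).
Euler's pentagonal recurrence: p(k) = p(k-1) + p(k-2) - p(k-5) - p(k-7) + p(k-12) + p(k-15) - ... (offsets j(3j∓1)/2, signs ++--, p(0)=1, p(<0)=0).
DP table for k = 0..61: p(0)=1, p(1)=1, p(2)=2, p(3)=3, p(4)=5, p(5)=7, p(6)=11, p(7)=15, p(8)=22, p(9)=30, p(10)=42, p(11)=56, p(12)=77, p(13)=101, p(14)=135, p(15)=176, p(16)=231, p(17)=297, p(18)=385, p(19)=490, p(20)=627, p(21)=792, p(22)=1002, p(23)=1255, p(24)=1575, p(25)=1958, p(26)=2436, p(27)=3010, p(28)=3718, p(29)=4565, p(30)=5604, p(31)=6842, p(32)=8349, p(33)=10143, p(34)=12310, p(35)=14883, p(36)=17977, p(37)=21637, p(38)=26015, p(39)=31185, p(40)=37338, p(41)=44583, p(42)=53174, p(43)=63261, p(44)=75175, p(45)=89134, p(46)=105558, p(47)=124754, p(48)=147273, p(49)=173525, p(50)=204226, p(51)=239943, p(52)=281589, p(53)=329931, p(54)=386155, p(55)=451276, p(56)=526823, p(57)=614154, p(58)=715220, p(59)=831820, p(60)=966467, p(61)=1121505.
Final step: p(62) = p(61) + p(60) - p(57) - p(55) + p(50) + p(47) - p(40) - p(36) + p(27) + p(22) - p(11) - p(5)
= 1121505 + 966467 - 614154 - 451276 + 204226 + 124754 - 37338 - 17977 + 3010 + 1002 - 56 - 7
= 1300156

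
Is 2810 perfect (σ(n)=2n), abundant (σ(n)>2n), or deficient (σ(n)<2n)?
deficient

Proper divisors of 2810: sum = 1 + 2 + 5 + 10 + 281 + 562 + 1405 = 2266
Since 2266 < 2810, 2810 is deficient.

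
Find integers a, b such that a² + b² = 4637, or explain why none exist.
34² + 59² (a=34, b=59)

Factorization: 4637 = 4637
By Fermat: n is sum of two squares iff every prime p ≡ 3 (mod 4) appears to even power.
All primes ≡ 3 (mod 4) appear to even power.
Search a = 0, 1, 2, … for 4637 - a² a perfect square: first hit at a = 34: 4637 - 1156 = 3481 = 59².
4637 = 34² + 59² = 1156 + 3481 ✓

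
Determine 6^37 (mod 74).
6

Repeated squaring. Binary of 37 = 100101.
6^1 ≡ 6 (mod 74); 6^2 ≡ 36 (mod 74); 6^4 ≡ 38 (mod 74); 6^8 ≡ 38 (mod 74); 6^16 ≡ 38 (mod 74); 6^32 ≡ 38 (mod 74)
6^37 = 6^1 × 6^4 × 6^32 ≡ 6 (mod 74)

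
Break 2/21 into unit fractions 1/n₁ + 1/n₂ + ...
1/11 + 1/231

Greedy algorithm:
2/21: ceiling(21/2) = 11, use 1/11
1/231: ceiling(231/1) = 231, use 1/231
Result: 2/21 = 1/11 + 1/231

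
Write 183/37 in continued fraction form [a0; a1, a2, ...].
[4; 1, 17, 2]

Euclidean algorithm steps:
183 = 4 × 37 + 35
37 = 1 × 35 + 2
35 = 17 × 2 + 1
2 = 2 × 1 + 0
Continued fraction: [4; 1, 17, 2]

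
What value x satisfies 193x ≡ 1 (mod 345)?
202

gcd(193, 345) = 1, so the inverse exists.
Extended Euclidean algorithm on (345, 193):
345 = 1 × 193 + 152  ⟹  152 = (1)·345 + (-1)·193
193 = 1 × 152 + 41  ⟹  41 = (-1)·345 + (2)·193
152 = 3 × 41 + 29  ⟹  29 = (4)·345 + (-7)·193
41 = 1 × 29 + 12  ⟹  12 = (-5)·345 + (9)·193
29 = 2 × 12 + 5  ⟹  5 = (14)·345 + (-25)·193
12 = 2 × 5 + 2  ⟹  2 = (-33)·345 + (59)·193
5 = 2 × 2 + 1  ⟹  1 = (80)·345 + (-143)·193
So (-143)·193 ≡ 1 (mod 345), i.e. 193^(-1) ≡ -143 ≡ 202 (mod 345).
Check: 193 × 202 = 38986 ≡ 1 (mod 345)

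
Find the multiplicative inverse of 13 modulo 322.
223

gcd(13, 322) = 1, so the inverse exists.
Extended Euclidean algorithm on (322, 13):
322 = 24 × 13 + 10  ⟹  10 = (1)·322 + (-24)·13
13 = 1 × 10 + 3  ⟹  3 = (-1)·322 + (25)·13
10 = 3 × 3 + 1  ⟹  1 = (4)·322 + (-99)·13
So (-99)·13 ≡ 1 (mod 322), i.e. 13^(-1) ≡ -99 ≡ 223 (mod 322).
Check: 13 × 223 = 2899 ≡ 1 (mod 322)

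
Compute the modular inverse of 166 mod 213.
145

gcd(166, 213) = 1, so the inverse exists.
Extended Euclidean algorithm on (213, 166):
213 = 1 × 166 + 47  ⟹  47 = (1)·213 + (-1)·166
166 = 3 × 47 + 25  ⟹  25 = (-3)·213 + (4)·166
47 = 1 × 25 + 22  ⟹  22 = (4)·213 + (-5)·166
25 = 1 × 22 + 3  ⟹  3 = (-7)·213 + (9)·166
22 = 7 × 3 + 1  ⟹  1 = (53)·213 + (-68)·166
So (-68)·166 ≡ 1 (mod 213), i.e. 166^(-1) ≡ -68 ≡ 145 (mod 213).
Check: 166 × 145 = 24070 ≡ 1 (mod 213)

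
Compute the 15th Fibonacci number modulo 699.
610

Matrix identity: Q^n = [[F_(n+1), F_n], [F_n, F_(n-1)]] with Q = [[1,1],[1,0]].
n = 15 = 1111₂. Square-and-multiply, entries mod 699:
Q^1 = [[1,1],[1,0]]
Q^3 = (Q^1)²·Q = [[3,2],[2,1]]
Q^7 = (Q^3)²·Q = [[21,13],[13,8]]
Q^15 = (Q^7)²·Q = [[288,610],[610,377]]
F_15 mod 699 = Q^15[0][1] = 610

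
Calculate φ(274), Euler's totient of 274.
136

274 = 2 × 137
φ(n) = n × ∏(1 - 1/p) for each prime p dividing n
φ(274) = 274 × (1 - 1/2) × (1 - 1/137) = 136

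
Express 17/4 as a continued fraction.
[4; 4]

Euclidean algorithm steps:
17 = 4 × 4 + 1
4 = 4 × 1 + 0
Continued fraction: [4; 4]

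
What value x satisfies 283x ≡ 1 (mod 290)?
207

gcd(283, 290) = 1, so the inverse exists.
Extended Euclidean algorithm on (290, 283):
290 = 1 × 283 + 7  ⟹  7 = (1)·290 + (-1)·283
283 = 40 × 7 + 3  ⟹  3 = (-40)·290 + (41)·283
7 = 2 × 3 + 1  ⟹  1 = (81)·290 + (-83)·283
So (-83)·283 ≡ 1 (mod 290), i.e. 283^(-1) ≡ -83 ≡ 207 (mod 290).
Check: 283 × 207 = 58581 ≡ 1 (mod 290)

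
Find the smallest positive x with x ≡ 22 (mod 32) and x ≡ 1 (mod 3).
22

Using Chinese Remainder Theorem:
M = 32 × 3 = 96
M1 = 3, M2 = 32
y1 = 3^(-1) mod 32 = 11
y2 = 32^(-1) mod 3 = 2
x = (22×3×11 + 1×32×2) mod 96 = 22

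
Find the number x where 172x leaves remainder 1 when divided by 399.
58

gcd(172, 399) = 1, so the inverse exists.
Extended Euclidean algorithm on (399, 172):
399 = 2 × 172 + 55  ⟹  55 = (1)·399 + (-2)·172
172 = 3 × 55 + 7  ⟹  7 = (-3)·399 + (7)·172
55 = 7 × 7 + 6  ⟹  6 = (22)·399 + (-51)·172
7 = 1 × 6 + 1  ⟹  1 = (-25)·399 + (58)·172
So (58)·172 ≡ 1 (mod 399), i.e. 172^(-1) ≡ 58 (mod 399).
Check: 172 × 58 = 9976 ≡ 1 (mod 399)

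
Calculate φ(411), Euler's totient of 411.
272

411 = 3 × 137
φ(n) = n × ∏(1 - 1/p) for each prime p dividing n
φ(411) = 411 × (1 - 1/3) × (1 - 1/137) = 272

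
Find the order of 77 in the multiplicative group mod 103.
102

103 is prime, so ord(77) divides φ(103) = 102.
Divisors of 102: 1, 2, 3, 6, 17, 34, 51, 102.
Repeated squaring: 77^1 ≡ 77, 77^2 ≡ 58, 77^4 ≡ 68, 77^8 ≡ 92, 77^16 ≡ 18, 77^32 ≡ 15, 77^64 ≡ 19 (mod 103).
Test 77^d mod 103 for each divisor d in increasing order:
77^1 ≡ 77
77^2 ≡ 58
77^3 = 77^2·77^1 ≡ 37
77^6 = 77^4·77^2 ≡ 30
77^17 = 77^16·77^1 ≡ 47
77^34 = 77^32·77^2 ≡ 46
77^51 = 77^32·77^16·77^2·77^1 ≡ 102
77^102 = 77^64·77^32·77^4·77^2 ≡ 1  ← first divisor giving 1
The order is 102.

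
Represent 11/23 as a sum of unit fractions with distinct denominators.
1/3 + 1/7 + 1/483

Greedy algorithm:
11/23: ceiling(23/11) = 3, use 1/3
10/69: ceiling(69/10) = 7, use 1/7
1/483: ceiling(483/1) = 483, use 1/483
Result: 11/23 = 1/3 + 1/7 + 1/483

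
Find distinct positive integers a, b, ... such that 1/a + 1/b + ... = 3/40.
1/14 + 1/280

Greedy algorithm:
3/40: ceiling(40/3) = 14, use 1/14
1/280: ceiling(280/1) = 280, use 1/280
Result: 3/40 = 1/14 + 1/280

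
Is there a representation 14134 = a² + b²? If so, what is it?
Not possible

Factorization: 14134 = 2 × 37 × 191
By Fermat: n is sum of two squares iff every prime p ≡ 3 (mod 4) appears to even power.
Prime(s) ≡ 3 (mod 4) with odd exponent: [(191, 1)]
Therefore 14134 cannot be expressed as a² + b².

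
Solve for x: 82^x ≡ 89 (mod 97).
90

Baby-step giant-step with step n = ⌈√97⌉ = 10.
Baby steps 82^j mod 97 (j:value) for j=0..9: 0:1, 1:82, 2:31, 3:20, 4:88, 5:38, 6:12, 7:14, 8:81, 9:46.
Giant-step multiplier: 82^(-10) ≡ 82^(96-10) = 82^86 ≡ 44 (mod 97).
Giant steps γ_i = 89·44^i mod 97: γ_0=89, γ_1=36, γ_2=32, γ_3=50, γ_4=66, γ_5=91, γ_6=27, γ_7=24, γ_8=86, γ_9=1 (in table at j=0).
x = i·n + j = 9·10 + 0 = 90.
Check: 82^90 ≡ 89 (mod 97).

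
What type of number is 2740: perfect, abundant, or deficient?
abundant

Proper divisors of 2740: sum = 1 + 2 + 4 + 5 + 10 + 20 + 137 + 274 + 548 + 685 + 1370 = 3056
Since 3056 > 2740, 2740 is abundant.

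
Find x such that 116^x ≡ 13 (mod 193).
51

Baby-step giant-step with step n = ⌈√193⌉ = 14.
Baby steps 116^j mod 193 (j:value) for j=0..13: 0:1, 1:116, 2:139, 3:105, 4:21, 5:120, 6:24, 7:82, 8:55, 9:11, 10:118, 11:178, 12:190, 13:38.
Giant-step multiplier: 116^(-14) ≡ 116^(192-14) = 116^178 ≡ 56 (mod 193).
Giant steps γ_i = 13·56^i mod 193: γ_0=13, γ_1=149, γ_2=45, γ_3=11 (in table at j=9).
x = i·n + j = 3·14 + 9 = 51.
Check: 116^51 ≡ 13 (mod 193).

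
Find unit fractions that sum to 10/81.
1/9 + 1/81

Greedy algorithm:
10/81: ceiling(81/10) = 9, use 1/9
1/81: ceiling(81/1) = 81, use 1/81
Result: 10/81 = 1/9 + 1/81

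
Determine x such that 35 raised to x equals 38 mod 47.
27

Baby-step giant-step with step n = ⌈√47⌉ = 7.
Baby steps 35^j mod 47 (j:value) for j=0..6: 0:1, 1:35, 2:3, 3:11, 4:9, 5:33, 6:27.
Giant-step multiplier: 35^(-7) ≡ 35^(46-7) = 35^39 ≡ 19 (mod 47).
Giant steps γ_i = 38·19^i mod 47: γ_0=38, γ_1=17, γ_2=41, γ_3=27 (in table at j=6).
x = i·n + j = 3·7 + 6 = 27.
Check: 35^27 ≡ 38 (mod 47).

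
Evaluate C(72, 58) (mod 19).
15

Using Lucas' theorem:
Write n=72 and k=58 in base 19:
n in base 19: [3, 15]
k in base 19: [3, 1]
C(72,58) mod 19 = ∏ C(n_i, k_i) mod 19
Digit binomials (mod 19): C(3,3) = 1; C(15,1) = 15
Product: 1 × 15 = 15 ≡ 15 (mod 19)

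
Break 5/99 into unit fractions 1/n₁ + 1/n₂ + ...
1/20 + 1/1980

Greedy algorithm:
5/99: ceiling(99/5) = 20, use 1/20
1/1980: ceiling(1980/1) = 1980, use 1/1980
Result: 5/99 = 1/20 + 1/1980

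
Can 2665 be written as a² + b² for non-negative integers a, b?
8² + 51² (a=8, b=51)

Factorization: 2665 = 5 × 13 × 41
By Fermat: n is sum of two squares iff every prime p ≡ 3 (mod 4) appears to even power.
All primes ≡ 3 (mod 4) appear to even power.
Search a = 0, 1, 2, … for 2665 - a² a perfect square: first hit at a = 8: 2665 - 64 = 2601 = 51².
2665 = 8² + 51² = 64 + 2601 ✓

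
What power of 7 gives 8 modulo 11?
9

Baby-step giant-step with step n = ⌈√11⌉ = 4.
Baby steps 7^j mod 11 (j:value) for j=0..3: 0:1, 1:7, 2:5, 3:2.
Giant-step multiplier: 7^(-4) ≡ 7^(10-4) = 7^6 ≡ 4 (mod 11).
Giant steps γ_i = 8·4^i mod 11: γ_0=8, γ_1=10, γ_2=7 (in table at j=1).
x = i·n + j = 2·4 + 1 = 9.
Check: 7^9 ≡ 8 (mod 11).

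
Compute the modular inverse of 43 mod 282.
223

gcd(43, 282) = 1, so the inverse exists.
Extended Euclidean algorithm on (282, 43):
282 = 6 × 43 + 24  ⟹  24 = (1)·282 + (-6)·43
43 = 1 × 24 + 19  ⟹  19 = (-1)·282 + (7)·43
24 = 1 × 19 + 5  ⟹  5 = (2)·282 + (-13)·43
19 = 3 × 5 + 4  ⟹  4 = (-7)·282 + (46)·43
5 = 1 × 4 + 1  ⟹  1 = (9)·282 + (-59)·43
So (-59)·43 ≡ 1 (mod 282), i.e. 43^(-1) ≡ -59 ≡ 223 (mod 282).
Check: 43 × 223 = 9589 ≡ 1 (mod 282)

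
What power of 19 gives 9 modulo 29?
26

Baby-step giant-step with step n = ⌈√29⌉ = 6.
Baby steps 19^j mod 29 (j:value) for j=0..5: 0:1, 1:19, 2:13, 3:15, 4:24, 5:21.
Giant-step multiplier: 19^(-6) ≡ 19^(28-6) = 19^22 ≡ 4 (mod 29).
Giant steps γ_i = 9·4^i mod 29: γ_0=9, γ_1=7, γ_2=28, γ_3=25, γ_4=13 (in table at j=2).
x = i·n + j = 4·6 + 2 = 26.
Check: 19^26 ≡ 9 (mod 29).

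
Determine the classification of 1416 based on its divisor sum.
abundant

Proper divisors of 1416: sum = 1 + 2 + 3 + 4 + 6 + 8 + 12 + 24 + 59 + 118 + 177 + 236 + 354 + 472 + 708 = 2184
Since 2184 > 1416, 1416 is abundant.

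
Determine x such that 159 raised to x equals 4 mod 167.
56

Baby-step giant-step with step n = ⌈√167⌉ = 13.
Baby steps 159^j mod 167 (j:value) for j=0..12: 0:1, 1:159, 2:64, 3:156, 4:88, 5:131, 6:121, 7:34, 8:62, 9:5, 10:127, 11:153, 12:112.
Giant-step multiplier: 159^(-13) ≡ 159^(166-13) = 159^153 ≡ 52 (mod 167).
Giant steps γ_i = 4·52^i mod 167: γ_0=4, γ_1=41, γ_2=128, γ_3=143, γ_4=88 (in table at j=4).
x = i·n + j = 4·13 + 4 = 56.
Check: 159^56 ≡ 4 (mod 167).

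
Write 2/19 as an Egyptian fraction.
1/10 + 1/190

Greedy algorithm:
2/19: ceiling(19/2) = 10, use 1/10
1/190: ceiling(190/1) = 190, use 1/190
Result: 2/19 = 1/10 + 1/190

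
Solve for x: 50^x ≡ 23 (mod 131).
31

Baby-step giant-step with step n = ⌈√131⌉ = 12.
Baby steps 50^j mod 131 (j:value) for j=0..11: 0:1, 1:50, 2:11, 3:26, 4:121, 5:24, 6:21, 7:2, 8:100, 9:22, 10:52, 11:111.
Giant-step multiplier: 50^(-12) ≡ 50^(130-12) = 50^118 ≡ 101 (mod 131).
Giant steps γ_i = 23·101^i mod 131: γ_0=23, γ_1=96, γ_2=2 (in table at j=7).
x = i·n + j = 2·12 + 7 = 31.
Check: 50^31 ≡ 23 (mod 131).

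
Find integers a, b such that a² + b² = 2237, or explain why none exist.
11² + 46² (a=11, b=46)

Factorization: 2237 = 2237
By Fermat: n is sum of two squares iff every prime p ≡ 3 (mod 4) appears to even power.
All primes ≡ 3 (mod 4) appear to even power.
Search a = 0, 1, 2, … for 2237 - a² a perfect square: first hit at a = 11: 2237 - 121 = 2116 = 46².
2237 = 11² + 46² = 121 + 2116 ✓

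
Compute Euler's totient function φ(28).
12

28 = 2^2 × 7
φ(n) = n × ∏(1 - 1/p) for each prime p dividing n
φ(28) = 28 × (1 - 1/2) × (1 - 1/7) = 12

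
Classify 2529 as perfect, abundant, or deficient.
deficient

Proper divisors of 2529: sum = 1 + 3 + 9 + 281 + 843 = 1137
Since 1137 < 2529, 2529 is deficient.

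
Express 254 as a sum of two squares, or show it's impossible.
Not possible

Factorization: 254 = 2 × 127
By Fermat: n is sum of two squares iff every prime p ≡ 3 (mod 4) appears to even power.
Prime(s) ≡ 3 (mod 4) with odd exponent: [(127, 1)]
Therefore 254 cannot be expressed as a² + b².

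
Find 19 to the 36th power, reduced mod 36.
1

Repeated squaring. Binary of 36 = 100100.
19^1 ≡ 19 (mod 36); 19^2 ≡ 1 (mod 36); 19^4 ≡ 1 (mod 36); 19^8 ≡ 1 (mod 36); 19^16 ≡ 1 (mod 36); 19^32 ≡ 1 (mod 36)
19^36 = 19^4 × 19^32 ≡ 1 (mod 36)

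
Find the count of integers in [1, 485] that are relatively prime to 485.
384

485 = 5 × 97
φ(n) = n × ∏(1 - 1/p) for each prime p dividing n
φ(485) = 485 × (1 - 1/5) × (1 - 1/97) = 384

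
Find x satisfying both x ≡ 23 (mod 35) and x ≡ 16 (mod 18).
268

Using Chinese Remainder Theorem:
M = 35 × 18 = 630
M1 = 18, M2 = 35
y1 = 18^(-1) mod 35 = 2
y2 = 35^(-1) mod 18 = 17
x = (23×18×2 + 16×35×17) mod 630 = 268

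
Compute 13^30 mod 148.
101

Repeated squaring. Binary of 30 = 11110.
13^1 ≡ 13 (mod 148); 13^2 ≡ 21 (mod 148); 13^4 ≡ 145 (mod 148); 13^8 ≡ 9 (mod 148); 13^16 ≡ 81 (mod 148)
13^30 = 13^2 × 13^4 × 13^8 × 13^16 ≡ 101 (mod 148)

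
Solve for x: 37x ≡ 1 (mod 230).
143

gcd(37, 230) = 1, so the inverse exists.
Extended Euclidean algorithm on (230, 37):
230 = 6 × 37 + 8  ⟹  8 = (1)·230 + (-6)·37
37 = 4 × 8 + 5  ⟹  5 = (-4)·230 + (25)·37
8 = 1 × 5 + 3  ⟹  3 = (5)·230 + (-31)·37
5 = 1 × 3 + 2  ⟹  2 = (-9)·230 + (56)·37
3 = 1 × 2 + 1  ⟹  1 = (14)·230 + (-87)·37
So (-87)·37 ≡ 1 (mod 230), i.e. 37^(-1) ≡ -87 ≡ 143 (mod 230).
Check: 37 × 143 = 5291 ≡ 1 (mod 230)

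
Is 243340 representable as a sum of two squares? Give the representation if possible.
Not possible

Factorization: 243340 = 2^2 × 5 × 23^3
By Fermat: n is sum of two squares iff every prime p ≡ 3 (mod 4) appears to even power.
Prime(s) ≡ 3 (mod 4) with odd exponent: [(23, 3)]
Therefore 243340 cannot be expressed as a² + b².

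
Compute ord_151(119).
6

151 is prime, so ord(119) divides φ(151) = 150.
Divisors of 150: 1, 2, 3, 5, 6, 10, 15, 25, 30, 50, 75, 150.
Repeated squaring: 119^1 ≡ 119, 119^2 ≡ 118, 119^4 ≡ 32, 119^8 ≡ 118, 119^16 ≡ 32, 119^32 ≡ 118, 119^64 ≡ 32, 119^128 ≡ 118 (mod 151).
Test 119^d mod 151 for each divisor d in increasing order:
119^1 ≡ 119
119^2 ≡ 118
119^3 = 119^2·119^1 ≡ 150
119^5 = 119^4·119^1 ≡ 33
119^6 = 119^4·119^2 ≡ 1  ← first divisor giving 1
The order is 6.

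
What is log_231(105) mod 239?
75

Baby-step giant-step with step n = ⌈√239⌉ = 16.
Baby steps 231^j mod 239 (j:value) for j=0..15: 0:1, 1:231, 2:64, 3:205, 4:33, 5:214, 6:200, 7:73, 8:133, 9:131, 10:147, 11:19, 12:87, 13:21, 14:71, 15:149.
Giant-step multiplier: 231^(-16) ≡ 231^(238-16) = 231^222 ≡ 80 (mod 239).
Giant steps γ_i = 105·80^i mod 239: γ_0=105, γ_1=35, γ_2=171, γ_3=57, γ_4=19 (in table at j=11).
x = i·n + j = 4·16 + 11 = 75.
Check: 231^75 ≡ 105 (mod 239).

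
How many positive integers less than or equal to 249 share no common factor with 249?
164

249 = 3 × 83
φ(n) = n × ∏(1 - 1/p) for each prime p dividing n
φ(249) = 249 × (1 - 1/3) × (1 - 1/83) = 164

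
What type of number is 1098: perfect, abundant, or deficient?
abundant

Proper divisors of 1098: sum = 1 + 2 + 3 + 6 + 9 + 18 + 61 + 122 + 183 + 366 + 549 = 1320
Since 1320 > 1098, 1098 is abundant.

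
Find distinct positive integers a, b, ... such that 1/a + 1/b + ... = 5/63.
1/13 + 1/410 + 1/335790

Greedy algorithm:
5/63: ceiling(63/5) = 13, use 1/13
2/819: ceiling(819/2) = 410, use 1/410
1/335790: ceiling(335790/1) = 335790, use 1/335790
Result: 5/63 = 1/13 + 1/410 + 1/335790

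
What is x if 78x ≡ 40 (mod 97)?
x ≡ 3 (mod 97)

gcd(78, 97) = 1, which divides 40, so solutions exist.
Find 78^(-1) mod 97 by the extended Euclidean algorithm:
97 = 1 × 78 + 19  ⟹  19 = (1)·97 + (-1)·78
78 = 4 × 19 + 2  ⟹  2 = (-4)·97 + (5)·78
19 = 9 × 2 + 1  ⟹  1 = (37)·97 + (-46)·78
So (-46)·78 ≡ 1 (mod 97), i.e. 78^(-1) ≡ -46 ≡ 51 (mod 97).
x ≡ 51 × 40 = 2040 ≡ 3 (mod 97).
Check: 78 × 3 = 234 ≡ 40 (mod 97).
Unique solution: x ≡ 3 (mod 97)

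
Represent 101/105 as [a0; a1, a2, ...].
[0; 1, 25, 4]

Euclidean algorithm steps:
101 = 0 × 105 + 101
105 = 1 × 101 + 4
101 = 25 × 4 + 1
4 = 4 × 1 + 0
Continued fraction: [0; 1, 25, 4]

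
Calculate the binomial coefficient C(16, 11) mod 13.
0

Using Lucas' theorem:
Write n=16 and k=11 in base 13:
n in base 13: [1, 3]
k in base 13: [0, 11]
C(16,11) mod 13 = ∏ C(n_i, k_i) mod 13
Digit binomials (mod 13): C(1,0) = 1; C(3,11) = 0 (k_i > n_i)
Product: 1 × 0 = 0 ≡ 0 (mod 13)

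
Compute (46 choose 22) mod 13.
0

Using Lucas' theorem:
Write n=46 and k=22 in base 13:
n in base 13: [3, 7]
k in base 13: [1, 9]
C(46,22) mod 13 = ∏ C(n_i, k_i) mod 13
Digit binomials (mod 13): C(3,1) = 3; C(7,9) = 0 (k_i > n_i)
Product: 3 × 0 = 0 ≡ 0 (mod 13)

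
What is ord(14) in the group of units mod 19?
18

19 is prime, so ord(14) divides φ(19) = 18.
Divisors of 18: 1, 2, 3, 6, 9, 18.
Repeated squaring: 14^1 ≡ 14, 14^2 ≡ 6, 14^4 ≡ 17, 14^8 ≡ 4, 14^16 ≡ 16 (mod 19).
Test 14^d mod 19 for each divisor d in increasing order:
14^1 ≡ 14
14^2 ≡ 6
14^3 = 14^2·14^1 ≡ 8
14^6 = 14^4·14^2 ≡ 7
14^9 = 14^8·14^1 ≡ 18
14^18 = 14^16·14^2 ≡ 1  ← first divisor giving 1
The order is 18.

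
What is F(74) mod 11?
3

Matrix identity: Q^n = [[F_(n+1), F_n], [F_n, F_(n-1)]] with Q = [[1,1],[1,0]].
n = 74 = 1001010₂. Square-and-multiply, entries mod 11:
Q^1 = [[1,1],[1,0]]
Q^2 = (Q^1)² = [[2,1],[1,1]]
Q^4 = (Q^2)² = [[5,3],[3,2]]
Q^9 = (Q^4)²·Q = [[0,1],[1,10]]
Q^18 = (Q^9)² = [[1,10],[10,2]]
Q^37 = (Q^18)²·Q = [[10,2],[2,8]]
Q^74 = (Q^37)² = [[5,3],[3,2]]
F_74 mod 11 = Q^74[0][1] = 3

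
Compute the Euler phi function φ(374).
160

374 = 2 × 11 × 17
φ(n) = n × ∏(1 - 1/p) for each prime p dividing n
φ(374) = 374 × (1 - 1/2) × (1 - 1/11) × (1 - 1/17) = 160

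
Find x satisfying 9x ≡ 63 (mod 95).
x ≡ 7 (mod 95)

gcd(9, 95) = 1, which divides 63, so solutions exist.
Find 9^(-1) mod 95 by the extended Euclidean algorithm:
95 = 10 × 9 + 5  ⟹  5 = (1)·95 + (-10)·9
9 = 1 × 5 + 4  ⟹  4 = (-1)·95 + (11)·9
5 = 1 × 4 + 1  ⟹  1 = (2)·95 + (-21)·9
So (-21)·9 ≡ 1 (mod 95), i.e. 9^(-1) ≡ -21 ≡ 74 (mod 95).
x ≡ 74 × 63 = 4662 ≡ 7 (mod 95).
Check: 9 × 7 = 63 ≡ 63 (mod 95).
Unique solution: x ≡ 7 (mod 95)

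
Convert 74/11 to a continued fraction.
[6; 1, 2, 1, 2]

Euclidean algorithm steps:
74 = 6 × 11 + 8
11 = 1 × 8 + 3
8 = 2 × 3 + 2
3 = 1 × 2 + 1
2 = 2 × 1 + 0
Continued fraction: [6; 1, 2, 1, 2]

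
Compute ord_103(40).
102

103 is prime, so ord(40) divides φ(103) = 102.
Divisors of 102: 1, 2, 3, 6, 17, 34, 51, 102.
Repeated squaring: 40^1 ≡ 40, 40^2 ≡ 55, 40^4 ≡ 38, 40^8 ≡ 2, 40^16 ≡ 4, 40^32 ≡ 16, 40^64 ≡ 50 (mod 103).
Test 40^d mod 103 for each divisor d in increasing order:
40^1 ≡ 40
40^2 ≡ 55
40^3 = 40^2·40^1 ≡ 37
40^6 = 40^4·40^2 ≡ 30
40^17 = 40^16·40^1 ≡ 57
40^34 = 40^32·40^2 ≡ 56
40^51 = 40^32·40^16·40^2·40^1 ≡ 102
40^102 = 40^64·40^32·40^4·40^2 ≡ 1  ← first divisor giving 1
The order is 102.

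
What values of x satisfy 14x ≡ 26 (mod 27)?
x ≡ 25 (mod 27)

gcd(14, 27) = 1, which divides 26, so solutions exist.
Find 14^(-1) mod 27 by the extended Euclidean algorithm:
27 = 1 × 14 + 13  ⟹  13 = (1)·27 + (-1)·14
14 = 1 × 13 + 1  ⟹  1 = (-1)·27 + (2)·14
So (2)·14 ≡ 1 (mod 27), i.e. 14^(-1) ≡ 2 (mod 27).
x ≡ 2 × 26 = 52 ≡ 25 (mod 27).
Check: 14 × 25 = 350 ≡ 26 (mod 27).
Unique solution: x ≡ 25 (mod 27)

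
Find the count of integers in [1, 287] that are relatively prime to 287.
240

287 = 7 × 41
φ(n) = n × ∏(1 - 1/p) for each prime p dividing n
φ(287) = 287 × (1 - 1/7) × (1 - 1/41) = 240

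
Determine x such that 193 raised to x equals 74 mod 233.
136

Baby-step giant-step with step n = ⌈√233⌉ = 16.
Baby steps 193^j mod 233 (j:value) for j=0..15: 0:1, 1:193, 2:202, 3:75, 4:29, 5:5, 6:33, 7:78, 8:142, 9:145, 10:25, 11:165, 12:157, 13:11, 14:26, 15:125.
Giant-step multiplier: 193^(-16) ≡ 193^(232-16) = 193^216 ≡ 135 (mod 233).
Giant steps γ_i = 74·135^i mod 233: γ_0=74, γ_1=204, γ_2=46, γ_3=152, γ_4=16, γ_5=63, γ_6=117, γ_7=184, γ_8=142 (in table at j=8).
x = i·n + j = 8·16 + 8 = 136.
Check: 193^136 ≡ 74 (mod 233).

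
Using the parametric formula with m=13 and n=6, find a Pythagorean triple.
(133, 156, 205)

Euclid's formula: a = m² - n², b = 2mn, c = m² + n²
m = 13, n = 6
a = 13² - 6² = 169 - 36 = 133
b = 2 × 13 × 6 = 156
c = 13² + 6² = 169 + 36 = 205
Verification: 133² + 156² = 17689 + 24336 = 42025 = 205² ✓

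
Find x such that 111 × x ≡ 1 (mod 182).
41

gcd(111, 182) = 1, so the inverse exists.
Extended Euclidean algorithm on (182, 111):
182 = 1 × 111 + 71  ⟹  71 = (1)·182 + (-1)·111
111 = 1 × 71 + 40  ⟹  40 = (-1)·182 + (2)·111
71 = 1 × 40 + 31  ⟹  31 = (2)·182 + (-3)·111
40 = 1 × 31 + 9  ⟹  9 = (-3)·182 + (5)·111
31 = 3 × 9 + 4  ⟹  4 = (11)·182 + (-18)·111
9 = 2 × 4 + 1  ⟹  1 = (-25)·182 + (41)·111
So (41)·111 ≡ 1 (mod 182), i.e. 111^(-1) ≡ 41 (mod 182).
Check: 111 × 41 = 4551 ≡ 1 (mod 182)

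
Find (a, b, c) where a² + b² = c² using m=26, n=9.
(595, 468, 757)

Euclid's formula: a = m² - n², b = 2mn, c = m² + n²
m = 26, n = 9
a = 26² - 9² = 676 - 81 = 595
b = 2 × 26 × 9 = 468
c = 26² + 9² = 676 + 81 = 757
Verification: 595² + 468² = 354025 + 219024 = 573049 = 757² ✓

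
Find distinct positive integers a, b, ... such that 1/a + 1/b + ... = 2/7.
1/4 + 1/28

Greedy algorithm:
2/7: ceiling(7/2) = 4, use 1/4
1/28: ceiling(28/1) = 28, use 1/28
Result: 2/7 = 1/4 + 1/28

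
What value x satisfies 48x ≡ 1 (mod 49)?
48

gcd(48, 49) = 1, so the inverse exists.
Extended Euclidean algorithm on (49, 48):
49 = 1 × 48 + 1  ⟹  1 = (1)·49 + (-1)·48
So (-1)·48 ≡ 1 (mod 49), i.e. 48^(-1) ≡ -1 ≡ 48 (mod 49).
Check: 48 × 48 = 2304 ≡ 1 (mod 49)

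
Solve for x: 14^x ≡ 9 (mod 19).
14

Baby-step giant-step with step n = ⌈√19⌉ = 5.
Baby steps 14^j mod 19 (j:value) for j=0..4: 0:1, 1:14, 2:6, 3:8, 4:17.
Giant-step multiplier: 14^(-5) ≡ 14^(18-5) = 14^13 ≡ 2 (mod 19).
Giant steps γ_i = 9·2^i mod 19: γ_0=9, γ_1=18, γ_2=17 (in table at j=4).
x = i·n + j = 2·5 + 4 = 14.
Check: 14^14 ≡ 9 (mod 19).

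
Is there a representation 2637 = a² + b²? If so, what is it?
6² + 51² (a=6, b=51)

Factorization: 2637 = 3^2 × 293
By Fermat: n is sum of two squares iff every prime p ≡ 3 (mod 4) appears to even power.
All primes ≡ 3 (mod 4) appear to even power.
Search a = 0, 1, 2, … for 2637 - a² a perfect square: first hit at a = 6: 2637 - 36 = 2601 = 51².
2637 = 6² + 51² = 36 + 2601 ✓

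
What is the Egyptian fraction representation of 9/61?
1/7 + 1/214 + 1/91378

Greedy algorithm:
9/61: ceiling(61/9) = 7, use 1/7
2/427: ceiling(427/2) = 214, use 1/214
1/91378: ceiling(91378/1) = 91378, use 1/91378
Result: 9/61 = 1/7 + 1/214 + 1/91378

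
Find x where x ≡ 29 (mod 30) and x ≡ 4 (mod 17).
89

Using Chinese Remainder Theorem:
M = 30 × 17 = 510
M1 = 17, M2 = 30
y1 = 17^(-1) mod 30 = 23
y2 = 30^(-1) mod 17 = 4
x = (29×17×23 + 4×30×4) mod 510 = 89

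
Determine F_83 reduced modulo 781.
233

Matrix identity: Q^n = [[F_(n+1), F_n], [F_n, F_(n-1)]] with Q = [[1,1],[1,0]].
n = 83 = 1010011₂. Square-and-multiply, entries mod 781:
Q^1 = [[1,1],[1,0]]
Q^2 = (Q^1)² = [[2,1],[1,1]]
Q^5 = (Q^2)²·Q = [[8,5],[5,3]]
Q^10 = (Q^5)² = [[89,55],[55,34]]
Q^20 = (Q^10)² = [[12,517],[517,276]]
Q^41 = (Q^20)²·Q = [[56,331],[331,506]]
Q^83 = (Q^41)²·Q = [[377,233],[233,144]]
F_83 mod 781 = Q^83[0][1] = 233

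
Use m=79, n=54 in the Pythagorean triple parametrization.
(3325, 8532, 9157)

Euclid's formula: a = m² - n², b = 2mn, c = m² + n²
m = 79, n = 54
a = 79² - 54² = 6241 - 2916 = 3325
b = 2 × 79 × 54 = 8532
c = 79² + 54² = 6241 + 2916 = 9157
Verification: 3325² + 8532² = 11055625 + 72795024 = 83850649 = 9157² ✓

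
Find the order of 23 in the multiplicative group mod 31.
10

31 is prime, so ord(23) divides φ(31) = 30.
Divisors of 30: 1, 2, 3, 5, 6, 10, 15, 30.
Repeated squaring: 23^1 ≡ 23, 23^2 ≡ 2, 23^4 ≡ 4, 23^8 ≡ 16, 23^16 ≡ 8 (mod 31).
Test 23^d mod 31 for each divisor d in increasing order:
23^1 ≡ 23
23^2 ≡ 2
23^3 = 23^2·23^1 ≡ 15
23^5 = 23^4·23^1 ≡ 30
23^6 = 23^4·23^2 ≡ 8
23^10 = 23^8·23^2 ≡ 1  ← first divisor giving 1
The order is 10.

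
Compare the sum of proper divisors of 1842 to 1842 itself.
abundant

Proper divisors of 1842: sum = 1 + 2 + 3 + 6 + 307 + 614 + 921 = 1854
Since 1854 > 1842, 1842 is abundant.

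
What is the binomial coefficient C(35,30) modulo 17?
0

Using Lucas' theorem:
Write n=35 and k=30 in base 17:
n in base 17: [2, 1]
k in base 17: [1, 13]
C(35,30) mod 17 = ∏ C(n_i, k_i) mod 17
Digit binomials (mod 17): C(2,1) = 2; C(1,13) = 0 (k_i > n_i)
Product: 2 × 0 = 0 ≡ 0 (mod 17)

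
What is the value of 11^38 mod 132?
121

Repeated squaring. Binary of 38 = 100110.
11^1 ≡ 11 (mod 132); 11^2 ≡ 121 (mod 132); 11^4 ≡ 121 (mod 132); 11^8 ≡ 121 (mod 132); 11^16 ≡ 121 (mod 132); 11^32 ≡ 121 (mod 132)
11^38 = 11^2 × 11^4 × 11^32 ≡ 121 (mod 132)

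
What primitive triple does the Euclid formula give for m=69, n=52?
(2057, 7176, 7465)

Euclid's formula: a = m² - n², b = 2mn, c = m² + n²
m = 69, n = 52
a = 69² - 52² = 4761 - 2704 = 2057
b = 2 × 69 × 52 = 7176
c = 69² + 52² = 4761 + 2704 = 7465
Verification: 2057² + 7176² = 4231249 + 51494976 = 55726225 = 7465² ✓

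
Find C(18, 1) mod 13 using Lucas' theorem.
5

Using Lucas' theorem:
Write n=18 and k=1 in base 13:
n in base 13: [1, 5]
k in base 13: [0, 1]
C(18,1) mod 13 = ∏ C(n_i, k_i) mod 13
Digit binomials (mod 13): C(1,0) = 1; C(5,1) = 5
Product: 1 × 5 = 5 ≡ 5 (mod 13)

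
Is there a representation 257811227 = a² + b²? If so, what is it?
Not possible

Factorization: 257811227 = 37 × 191^3
By Fermat: n is sum of two squares iff every prime p ≡ 3 (mod 4) appears to even power.
Prime(s) ≡ 3 (mod 4) with odd exponent: [(191, 3)]
Therefore 257811227 cannot be expressed as a² + b².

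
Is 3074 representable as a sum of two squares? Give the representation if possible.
7² + 55² (a=7, b=55)

Factorization: 3074 = 2 × 29 × 53
By Fermat: n is sum of two squares iff every prime p ≡ 3 (mod 4) appears to even power.
All primes ≡ 3 (mod 4) appear to even power.
Search a = 0, 1, 2, … for 3074 - a² a perfect square: first hit at a = 7: 3074 - 49 = 3025 = 55².
3074 = 7² + 55² = 49 + 3025 ✓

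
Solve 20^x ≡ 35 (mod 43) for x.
30

Baby-step giant-step with step n = ⌈√43⌉ = 7.
Baby steps 20^j mod 43 (j:value) for j=0..6: 0:1, 1:20, 2:13, 3:2, 4:40, 5:26, 6:4.
Giant-step multiplier: 20^(-7) ≡ 20^(42-7) = 20^35 ≡ 7 (mod 43).
Giant steps γ_i = 35·7^i mod 43: γ_0=35, γ_1=30, γ_2=38, γ_3=8, γ_4=13 (in table at j=2).
x = i·n + j = 4·7 + 2 = 30.
Check: 20^30 ≡ 35 (mod 43).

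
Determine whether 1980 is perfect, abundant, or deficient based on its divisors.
abundant

Proper divisors of 1980: sum = 1 + 2 + 3 + 4 + 5 + 6 + 9 + 10 + ... + 396 + 495 + 660 + 990 (35 divisors) = 4572
Since 4572 > 1980, 1980 is abundant.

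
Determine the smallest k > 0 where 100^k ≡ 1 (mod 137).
4

137 is prime, so ord(100) divides φ(137) = 136.
Divisors of 136: 1, 2, 4, 8, 17, 34, 68, 136.
Repeated squaring: 100^1 ≡ 100, 100^2 ≡ 136, 100^4 ≡ 1, 100^8 ≡ 1, 100^16 ≡ 1, 100^32 ≡ 1, 100^64 ≡ 1, 100^128 ≡ 1 (mod 137).
Test 100^d mod 137 for each divisor d in increasing order:
100^1 ≡ 100
100^2 ≡ 136
100^4 ≡ 1  ← first divisor giving 1
The order is 4.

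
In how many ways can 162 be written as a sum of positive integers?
129913904637

p(n) counts ways to write n as a sum of positive integers (order ignored).
Euler's pentagonal recurrence: p(k) = p(k-1) + p(k-2) - p(k-5) - p(k-7) + p(k-12) + p(k-15) - ... (offsets j(3j∓1)/2, signs ++--, p(0)=1, p(<0)=0).
DP table for k = 0..161: p(0)=1, p(1)=1, p(2)=2, p(3)=3, p(4)=5, p(5)=7, p(6)=11, p(7)=15, p(8)=22, p(9)=30, p(10)=42, p(11)=56, p(12)=77, p(13)=101, p(14)=135, p(15)=176, p(16)=231, p(17)=297, p(18)=385, p(19)=490, p(20)=627, p(21)=792, p(22)=1002, p(23)=1255, p(24)=1575, p(25)=1958, p(26)=2436, p(27)=3010, p(28)=3718, p(29)=4565, p(30)=5604, p(31)=6842, p(32)=8349, p(33)=10143, p(34)=12310, p(35)=14883, p(36)=17977, p(37)=21637, p(38)=26015, p(39)=31185, p(40)=37338, p(41)=44583, p(42)=53174, p(43)=63261, p(44)=75175, p(45)=89134, p(46)=105558, p(47)=124754, p(48)=147273, p(49)=173525, p(50)=204226, p(51)=239943, p(52)=281589, p(53)=329931, p(54)=386155, p(55)=451276, p(56)=526823, p(57)=614154, p(58)=715220, p(59)=831820, p(60)=966467, p(61)=1121505, p(62)=1300156, p(63)=1505499, p(64)=1741630, p(65)=2012558, p(66)=2323520, p(67)=2679689, p(68)=3087735, p(69)=3554345, p(70)=4087968, p(71)=4697205, p(72)=5392783, p(73)=6185689, p(74)=7089500, p(75)=8118264, p(76)=9289091, p(77)=10619863, p(78)=12132164, p(79)=13848650, p(80)=15796476, p(81)=18004327, p(82)=20506255, p(83)=23338469, p(84)=26543660, p(85)=30167357, p(86)=34262962, p(87)=38887673, p(88)=44108109, p(89)=49995925, p(90)=56634173, p(91)=64112359, p(92)=72533807, p(93)=82010177, p(94)=92669720, p(95)=104651419, p(96)=118114304, p(97)=133230930, p(98)=150198136, p(99)=169229875, p(100)=190569292, p(101)=214481126, p(102)=241265379, p(103)=271248950, p(104)=304801365, p(105)=342325709, p(106)=384276336, p(107)=431149389, p(108)=483502844, p(109)=541946240, p(110)=607163746, p(111)=679903203, p(112)=761002156, p(113)=851376628, p(114)=952050665, p(115)=1064144451, p(116)=1188908248, p(117)=1327710076, p(118)=1482074143, p(119)=1653668665, p(120)=1844349560, p(121)=2056148051, p(122)=2291320912, p(123)=2552338241, p(124)=2841940500, p(125)=3163127352, p(126)=3519222692, p(127)=3913864295, p(128)=4351078600, p(129)=4835271870, p(130)=5371315400, p(131)=5964539504, p(132)=6620830889, p(133)=7346629512, p(134)=8149040695, p(135)=9035836076, p(136)=10015581680, p(137)=11097645016, p(138)=12292341831, p(139)=13610949895, p(140)=15065878135, p(141)=16670689208, p(142)=18440293320, p(143)=20390982757, p(144)=22540654445, p(145)=24908858009, p(146)=27517052599, p(147)=30388671978, p(148)=33549419497, p(149)=37027355200, p(150)=40853235313, p(151)=45060624582, p(152)=49686288421, p(153)=54770336324, p(154)=60356673280, p(155)=66493182097, p(156)=73232243759, p(157)=80630964769, p(158)=88751778802, p(159)=97662728555, p(160)=107438159466, p(161)=118159068427.
Final step: p(162) = p(161) + p(160) - p(157) - p(155) + p(150) + p(147) - p(140) - p(136) + p(127) + p(122) - p(111) - p(105) + p(92) + p(85) - p(70) - p(62) + p(45) + p(36) - p(17) - p(7)
= 118159068427 + 107438159466 - 80630964769 - 66493182097 + 40853235313 + 30388671978 - 15065878135 - 10015581680 + 3913864295 + 2291320912 - 679903203 - 342325709 + 72533807 + 30167357 - 4087968 - 1300156 + 89134 + 17977 - 297 - 15
= 129913904637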